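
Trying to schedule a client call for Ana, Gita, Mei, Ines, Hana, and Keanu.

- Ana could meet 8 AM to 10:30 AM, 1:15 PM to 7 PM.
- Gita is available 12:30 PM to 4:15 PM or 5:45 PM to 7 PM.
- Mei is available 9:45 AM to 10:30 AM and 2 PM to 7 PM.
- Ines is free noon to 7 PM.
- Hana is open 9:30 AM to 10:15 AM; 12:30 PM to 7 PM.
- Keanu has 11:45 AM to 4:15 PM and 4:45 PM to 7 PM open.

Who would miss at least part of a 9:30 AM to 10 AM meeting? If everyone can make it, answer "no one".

Gita, Ines, Keanu, Mei

Ana: free for 09:30-10:00. Gita: not fully free for 09:30-10:00. Mei: not fully free for 09:30-10:00. Ines: not fully free for 09:30-10:00. Hana: free for 09:30-10:00. Keanu: not fully free for 09:30-10:00.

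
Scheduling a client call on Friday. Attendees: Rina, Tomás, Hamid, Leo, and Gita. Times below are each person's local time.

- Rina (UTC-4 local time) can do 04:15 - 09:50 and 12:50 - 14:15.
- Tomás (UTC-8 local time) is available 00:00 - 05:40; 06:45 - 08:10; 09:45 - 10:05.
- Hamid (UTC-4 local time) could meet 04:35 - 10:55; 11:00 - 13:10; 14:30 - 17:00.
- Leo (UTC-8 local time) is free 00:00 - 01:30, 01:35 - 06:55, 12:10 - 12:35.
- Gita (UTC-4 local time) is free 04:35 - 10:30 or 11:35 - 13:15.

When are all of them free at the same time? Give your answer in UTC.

Rina in UTC: 08:15-13:50, 16:50-18:15 (add 4h to convert from UTC-4).
Tomás in UTC: 08:00-13:40, 14:45-16:10, 17:45-18:05 (add 8h to convert from UTC-8).
Hamid in UTC: 08:35-14:55, 15:00-17:10, 18:30-21:00 (add 4h to convert from UTC-4).
Leo in UTC: 08:00-09:30, 09:35-14:55, 20:10-20:35 (add 8h to convert from UTC-8).
Gita in UTC: 08:35-14:30, 15:35-17:15 (add 4h to convert from UTC-4).
Rina ∩ Tomás: 08:15-13:40, 17:45-18:05.
Rina ∩ Tomás ∩ Hamid: 08:35-13:40.
Rina ∩ Tomás ∩ Hamid ∩ Leo: 08:35-09:30, 09:35-13:40.
Rina ∩ Tomás ∩ Hamid ∩ Leo ∩ Gita: 08:35-09:30, 09:35-13:40.

08:35-09:30, 09:35-13:40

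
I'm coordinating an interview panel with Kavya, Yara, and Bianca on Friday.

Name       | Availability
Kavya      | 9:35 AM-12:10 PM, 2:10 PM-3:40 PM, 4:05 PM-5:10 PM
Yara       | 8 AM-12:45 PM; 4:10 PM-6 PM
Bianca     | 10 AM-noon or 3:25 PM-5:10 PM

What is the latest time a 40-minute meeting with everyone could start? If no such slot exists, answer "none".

Kavya ∩ Yara: 09:35-12:10, 16:10-17:10.
Kavya ∩ Yara ∩ Bianca: 10:00-12:00, 16:10-17:10.
The last common window of at least 40 minutes is 16:10-17:10; a 40-minute meeting can start as late as 16:30 and still end by 17:10.

16:30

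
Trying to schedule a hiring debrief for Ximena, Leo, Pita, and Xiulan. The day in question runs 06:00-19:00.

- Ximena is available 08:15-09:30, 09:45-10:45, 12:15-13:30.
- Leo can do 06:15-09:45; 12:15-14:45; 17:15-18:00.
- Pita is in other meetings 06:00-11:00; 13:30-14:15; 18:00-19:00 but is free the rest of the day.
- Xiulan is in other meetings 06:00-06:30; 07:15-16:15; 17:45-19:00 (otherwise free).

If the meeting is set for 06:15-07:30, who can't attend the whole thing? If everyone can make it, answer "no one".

Pita, Ximena, Xiulan

Ximena free: 08:15-09:30, 09:45-10:45, 12:15-13:30.
Leo free: 06:15-09:45, 12:15-14:45, 17:15-18:00.
Pita free: 11:00-13:30, 14:15-18:00 (invert busy blocks within the working day).
Xiulan free: 06:30-07:15, 16:15-17:45 (invert busy blocks within the working day).
Ximena: not fully free for 06:15-07:30. Leo: free for 06:15-07:30. Pita: not fully free for 06:15-07:30. Xiulan: not fully free for 06:15-07:30.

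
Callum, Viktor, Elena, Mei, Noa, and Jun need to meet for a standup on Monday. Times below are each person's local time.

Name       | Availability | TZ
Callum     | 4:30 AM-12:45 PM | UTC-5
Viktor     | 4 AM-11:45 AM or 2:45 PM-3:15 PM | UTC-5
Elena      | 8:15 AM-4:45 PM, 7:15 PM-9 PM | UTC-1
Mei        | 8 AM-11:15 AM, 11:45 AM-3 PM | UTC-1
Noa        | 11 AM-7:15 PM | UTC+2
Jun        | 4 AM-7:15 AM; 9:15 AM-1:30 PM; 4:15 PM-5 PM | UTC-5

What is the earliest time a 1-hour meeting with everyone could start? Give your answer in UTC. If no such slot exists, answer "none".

09:30

Callum in UTC: 09:30-17:45 (add 5h to convert from UTC-5).
Viktor in UTC: 09:00-16:45, 19:45-20:15 (add 5h to convert from UTC-5).
Elena in UTC: 09:15-17:45, 20:15-22:00 (add 1h to convert from UTC-1).
Mei in UTC: 09:00-12:15, 12:45-16:00 (add 1h to convert from UTC-1).
Noa in UTC: 09:00-17:15 (subtract 2h to convert from UTC+2).
Jun in UTC: 09:00-12:15, 14:15-18:30, 21:15-22:00 (add 5h to convert from UTC-5).
Callum ∩ Viktor: 09:30-16:45.
Callum ∩ Viktor ∩ Elena: 09:30-16:45.
Callum ∩ Viktor ∩ Elena ∩ Mei: 09:30-12:15, 12:45-16:00.
Callum ∩ Viktor ∩ Elena ∩ Mei ∩ Noa: 09:30-12:15, 12:45-16:00.
Callum ∩ Viktor ∩ Elena ∩ Mei ∩ Noa ∩ Jun: 09:30-12:15, 14:15-16:00.
The first common window of at least 60 minutes is 09:30-12:15, so the earliest start is 09:30.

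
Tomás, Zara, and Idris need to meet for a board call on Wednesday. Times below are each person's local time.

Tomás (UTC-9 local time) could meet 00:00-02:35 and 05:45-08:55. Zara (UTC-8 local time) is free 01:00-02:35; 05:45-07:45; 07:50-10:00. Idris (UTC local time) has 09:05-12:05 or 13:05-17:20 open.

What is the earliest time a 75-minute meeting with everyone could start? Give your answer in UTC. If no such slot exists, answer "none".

Tomás in UTC: 09:00-11:35, 14:45-17:55 (add 9h to convert from UTC-9).
Zara in UTC: 09:00-10:35, 13:45-15:45, 15:50-18:00 (add 8h to convert from UTC-8).
Idris in UTC: 09:05-12:05, 13:05-17:20.
Tomás ∩ Zara: 09:00-10:35, 14:45-15:45, 15:50-17:55.
Tomás ∩ Zara ∩ Idris: 09:05-10:35, 14:45-15:45, 15:50-17:20.
The first common window of at least 75 minutes is 09:05-10:35, so the earliest start is 09:05.

09:05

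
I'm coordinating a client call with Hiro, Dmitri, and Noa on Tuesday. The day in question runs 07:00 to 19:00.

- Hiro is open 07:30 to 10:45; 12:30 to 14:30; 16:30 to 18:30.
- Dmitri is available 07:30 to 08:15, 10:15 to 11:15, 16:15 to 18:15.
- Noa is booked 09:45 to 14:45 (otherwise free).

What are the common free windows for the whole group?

07:30-08:15, 16:30-18:15

Hiro free: 07:30-10:45, 12:30-14:30, 16:30-18:30.
Dmitri free: 07:30-08:15, 10:15-11:15, 16:15-18:15.
Noa free: 07:00-09:45, 14:45-19:00 (invert busy blocks within the working day).
Hiro ∩ Dmitri: 07:30-08:15, 10:15-10:45, 16:30-18:15.
Hiro ∩ Dmitri ∩ Noa: 07:30-08:15, 16:30-18:15.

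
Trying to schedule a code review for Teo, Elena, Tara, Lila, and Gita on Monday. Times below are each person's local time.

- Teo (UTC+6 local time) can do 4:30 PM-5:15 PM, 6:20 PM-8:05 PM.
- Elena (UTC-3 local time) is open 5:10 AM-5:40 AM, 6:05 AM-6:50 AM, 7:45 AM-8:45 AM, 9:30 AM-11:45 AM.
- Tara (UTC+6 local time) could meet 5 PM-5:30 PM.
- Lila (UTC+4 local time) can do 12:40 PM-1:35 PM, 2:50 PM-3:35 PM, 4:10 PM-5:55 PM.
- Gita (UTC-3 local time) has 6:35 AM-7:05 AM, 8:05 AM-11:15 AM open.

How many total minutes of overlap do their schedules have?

Teo in UTC: 10:30-11:15, 12:20-14:05 (subtract 6h to convert from UTC+6).
Elena in UTC: 08:10-08:40, 09:05-09:50, 10:45-11:45, 12:30-14:45 (add 3h to convert from UTC-3).
Tara in UTC: 11:00-11:30 (subtract 6h to convert from UTC+6).
Lila in UTC: 08:40-09:35, 10:50-11:35, 12:10-13:55 (subtract 4h to convert from UTC+4).
Gita in UTC: 09:35-10:05, 11:05-14:15 (add 3h to convert from UTC-3).
Teo ∩ Elena: 10:45-11:15, 12:30-14:05.
Teo ∩ Elena ∩ Tara: 11:00-11:15.
Teo ∩ Elena ∩ Tara ∩ Lila: 11:00-11:15.
Teo ∩ Elena ∩ Tara ∩ Lila ∩ Gita: 11:05-11:15.
So the common availability across everyone is 11:05-11:15.
That's a single block of 10 minutes.

10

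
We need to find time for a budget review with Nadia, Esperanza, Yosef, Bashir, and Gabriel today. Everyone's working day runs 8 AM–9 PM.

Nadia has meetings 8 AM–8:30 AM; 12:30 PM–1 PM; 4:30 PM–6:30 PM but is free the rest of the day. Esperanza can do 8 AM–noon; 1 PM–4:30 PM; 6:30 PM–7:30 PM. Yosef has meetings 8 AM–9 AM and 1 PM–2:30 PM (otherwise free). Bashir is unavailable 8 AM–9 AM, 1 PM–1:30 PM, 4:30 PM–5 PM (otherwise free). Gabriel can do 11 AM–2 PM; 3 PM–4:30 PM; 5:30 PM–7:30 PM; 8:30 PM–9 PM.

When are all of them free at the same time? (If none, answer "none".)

Nadia free: 08:30-12:30, 13:00-16:30, 18:30-21:00 (invert busy blocks within the working day).
Esperanza free: 08:00-12:00, 13:00-16:30, 18:30-19:30.
Yosef free: 09:00-13:00, 14:30-21:00 (invert busy blocks within the working day).
Bashir free: 09:00-13:00, 13:30-16:30, 17:00-21:00 (invert busy blocks within the working day).
Gabriel free: 11:00-14:00, 15:00-16:30, 17:30-19:30, 20:30-21:00.
Nadia ∩ Esperanza: 08:30-12:00, 13:00-16:30, 18:30-19:30.
Nadia ∩ Esperanza ∩ Yosef: 09:00-12:00, 14:30-16:30, 18:30-19:30.
Nadia ∩ Esperanza ∩ Yosef ∩ Bashir: 09:00-12:00, 14:30-16:30, 18:30-19:30.
Nadia ∩ Esperanza ∩ Yosef ∩ Bashir ∩ Gabriel: 11:00-12:00, 15:00-16:30, 18:30-19:30.

11:00-12:00, 15:00-16:30, 18:30-19:30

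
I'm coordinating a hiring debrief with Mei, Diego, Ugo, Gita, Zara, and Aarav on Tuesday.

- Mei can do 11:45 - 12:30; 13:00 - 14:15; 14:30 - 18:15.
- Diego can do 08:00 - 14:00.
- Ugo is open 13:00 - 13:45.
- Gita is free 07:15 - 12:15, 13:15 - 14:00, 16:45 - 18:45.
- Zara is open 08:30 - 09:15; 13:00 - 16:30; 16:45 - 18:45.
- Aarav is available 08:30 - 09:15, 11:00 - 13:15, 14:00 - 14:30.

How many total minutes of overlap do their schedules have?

0

Mei ∩ Diego: 11:45-12:30, 13:00-14:00.
Mei ∩ Diego ∩ Ugo: 13:00-13:45.
Mei ∩ Diego ∩ Ugo ∩ Gita: 13:15-13:45.
Mei ∩ Diego ∩ Ugo ∩ Gita ∩ Zara: 13:15-13:45.
Mei ∩ Diego ∩ Ugo ∩ Gita ∩ Zara ∩ Aarav: ∅.
There is no time when everyone is free.
There is no common window, so the total is 0 minutes.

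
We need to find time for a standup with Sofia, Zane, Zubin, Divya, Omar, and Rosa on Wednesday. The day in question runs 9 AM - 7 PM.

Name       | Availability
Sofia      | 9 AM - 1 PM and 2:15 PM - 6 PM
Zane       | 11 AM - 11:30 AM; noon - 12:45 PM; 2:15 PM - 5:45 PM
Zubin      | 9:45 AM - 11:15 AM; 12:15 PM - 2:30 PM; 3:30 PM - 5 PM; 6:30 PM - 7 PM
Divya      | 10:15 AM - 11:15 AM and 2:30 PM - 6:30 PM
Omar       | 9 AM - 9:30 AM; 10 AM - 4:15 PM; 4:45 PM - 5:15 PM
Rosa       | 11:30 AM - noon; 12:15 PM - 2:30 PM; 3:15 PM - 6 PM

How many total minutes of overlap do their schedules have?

60

Sofia ∩ Zane: 11:00-11:30, 12:00-12:45, 14:15-17:45.
Sofia ∩ Zane ∩ Zubin: 11:00-11:15, 12:15-12:45, 14:15-14:30, 15:30-17:00.
Sofia ∩ Zane ∩ Zubin ∩ Divya: 11:00-11:15, 15:30-17:00.
Sofia ∩ Zane ∩ Zubin ∩ Divya ∩ Omar: 11:00-11:15, 15:30-16:15, 16:45-17:00.
Sofia ∩ Zane ∩ Zubin ∩ Divya ∩ Omar ∩ Rosa: 15:30-16:15, 16:45-17:00.
Those are the intersection windows.
Summing the common windows: 45 + 15 = 60 minutes.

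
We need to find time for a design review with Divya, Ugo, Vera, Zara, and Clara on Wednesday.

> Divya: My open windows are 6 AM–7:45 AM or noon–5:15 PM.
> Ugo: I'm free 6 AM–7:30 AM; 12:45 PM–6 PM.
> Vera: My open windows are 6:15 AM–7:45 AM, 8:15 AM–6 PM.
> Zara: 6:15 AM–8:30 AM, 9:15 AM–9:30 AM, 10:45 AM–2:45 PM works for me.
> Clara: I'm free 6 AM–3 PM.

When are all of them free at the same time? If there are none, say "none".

Divya ∩ Ugo: 06:00-07:30, 12:45-17:15.
Divya ∩ Ugo ∩ Vera: 06:15-07:30, 12:45-17:15.
Divya ∩ Ugo ∩ Vera ∩ Zara: 06:15-07:30, 12:45-14:45.
Divya ∩ Ugo ∩ Vera ∩ Zara ∩ Clara: 06:15-07:30, 12:45-14:45.

06:15-07:30, 12:45-14:45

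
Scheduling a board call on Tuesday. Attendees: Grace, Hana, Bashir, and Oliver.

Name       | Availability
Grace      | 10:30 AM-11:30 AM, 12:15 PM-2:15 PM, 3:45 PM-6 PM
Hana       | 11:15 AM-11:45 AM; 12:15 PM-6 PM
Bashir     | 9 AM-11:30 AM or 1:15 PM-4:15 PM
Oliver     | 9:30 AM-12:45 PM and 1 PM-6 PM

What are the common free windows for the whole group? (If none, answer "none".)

11:15-11:30, 13:15-14:15, 15:45-16:15

Grace ∩ Hana: 11:15-11:30, 12:15-14:15, 15:45-18:00.
Grace ∩ Hana ∩ Bashir: 11:15-11:30, 13:15-14:15, 15:45-16:15.
Grace ∩ Hana ∩ Bashir ∩ Oliver: 11:15-11:30, 13:15-14:15, 15:45-16:15.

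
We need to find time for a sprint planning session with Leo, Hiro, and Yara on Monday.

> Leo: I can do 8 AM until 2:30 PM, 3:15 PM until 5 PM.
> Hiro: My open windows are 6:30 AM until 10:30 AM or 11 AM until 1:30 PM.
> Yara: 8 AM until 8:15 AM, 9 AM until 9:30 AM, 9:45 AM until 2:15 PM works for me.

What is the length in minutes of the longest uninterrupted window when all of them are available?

150

Leo ∩ Hiro: 08:00-10:30, 11:00-13:30.
Leo ∩ Hiro ∩ Yara: 08:00-08:15, 09:00-09:30, 09:45-10:30, 11:00-13:30.
Those are the intersection windows.
The longest is 11:00-13:30 at 150 minutes.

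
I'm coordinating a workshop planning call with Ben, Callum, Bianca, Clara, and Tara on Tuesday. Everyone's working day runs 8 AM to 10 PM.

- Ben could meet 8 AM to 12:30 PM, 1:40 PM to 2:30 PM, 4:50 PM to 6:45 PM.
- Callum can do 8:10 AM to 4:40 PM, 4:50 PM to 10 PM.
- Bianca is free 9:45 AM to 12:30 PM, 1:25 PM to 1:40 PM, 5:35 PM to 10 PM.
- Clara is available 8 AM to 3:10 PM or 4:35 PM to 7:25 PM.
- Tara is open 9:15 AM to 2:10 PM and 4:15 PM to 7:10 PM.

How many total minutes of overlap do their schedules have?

Ben ∩ Callum: 08:10-12:30, 13:40-14:30, 16:50-18:45.
Ben ∩ Callum ∩ Bianca: 09:45-12:30, 17:35-18:45.
Ben ∩ Callum ∩ Bianca ∩ Clara: 09:45-12:30, 17:35-18:45.
Ben ∩ Callum ∩ Bianca ∩ Clara ∩ Tara: 09:45-12:30, 17:35-18:45.
Summing the common windows: 165 + 70 = 235 minutes.

235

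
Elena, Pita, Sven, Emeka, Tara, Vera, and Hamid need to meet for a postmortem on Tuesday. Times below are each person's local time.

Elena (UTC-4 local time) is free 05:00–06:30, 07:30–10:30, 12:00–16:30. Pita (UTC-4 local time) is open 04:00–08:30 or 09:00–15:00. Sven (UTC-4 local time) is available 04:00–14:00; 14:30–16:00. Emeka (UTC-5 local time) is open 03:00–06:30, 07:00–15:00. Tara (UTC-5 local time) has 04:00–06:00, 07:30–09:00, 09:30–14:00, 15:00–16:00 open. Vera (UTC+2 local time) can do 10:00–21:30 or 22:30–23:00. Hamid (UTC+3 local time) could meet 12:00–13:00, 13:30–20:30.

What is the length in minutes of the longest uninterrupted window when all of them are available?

Elena in UTC: 09:00-10:30, 11:30-14:30, 16:00-20:30 (add 4h to convert from UTC-4).
Pita in UTC: 08:00-12:30, 13:00-19:00 (add 4h to convert from UTC-4).
Sven in UTC: 08:00-18:00, 18:30-20:00 (add 4h to convert from UTC-4).
Emeka in UTC: 08:00-11:30, 12:00-20:00 (add 5h to convert from UTC-5).
Tara in UTC: 09:00-11:00, 12:30-14:00, 14:30-19:00, 20:00-21:00 (add 5h to convert from UTC-5).
Vera in UTC: 08:00-19:30, 20:30-21:00 (subtract 2h to convert from UTC+2).
Hamid in UTC: 09:00-10:00, 10:30-17:30 (subtract 3h to convert from UTC+3).
Elena ∩ Pita: 09:00-10:30, 11:30-12:30, 13:00-14:30, 16:00-19:00.
Elena ∩ Pita ∩ Sven: 09:00-10:30, 11:30-12:30, 13:00-14:30, 16:00-18:00, 18:30-19:00.
Elena ∩ Pita ∩ Sven ∩ Emeka: 09:00-10:30, 12:00-12:30, 13:00-14:30, 16:00-18:00, 18:30-19:00.
Elena ∩ Pita ∩ Sven ∩ Emeka ∩ Tara: 09:00-10:30, 13:00-14:00, 16:00-18:00, 18:30-19:00.
Elena ∩ Pita ∩ Sven ∩ Emeka ∩ Tara ∩ Vera: 09:00-10:30, 13:00-14:00, 16:00-18:00, 18:30-19:00.
Elena ∩ Pita ∩ Sven ∩ Emeka ∩ Tara ∩ Vera ∩ Hamid: 09:00-10:00, 13:00-14:00, 16:00-17:30.
The longest is 16:00-17:30 at 90 minutes.

90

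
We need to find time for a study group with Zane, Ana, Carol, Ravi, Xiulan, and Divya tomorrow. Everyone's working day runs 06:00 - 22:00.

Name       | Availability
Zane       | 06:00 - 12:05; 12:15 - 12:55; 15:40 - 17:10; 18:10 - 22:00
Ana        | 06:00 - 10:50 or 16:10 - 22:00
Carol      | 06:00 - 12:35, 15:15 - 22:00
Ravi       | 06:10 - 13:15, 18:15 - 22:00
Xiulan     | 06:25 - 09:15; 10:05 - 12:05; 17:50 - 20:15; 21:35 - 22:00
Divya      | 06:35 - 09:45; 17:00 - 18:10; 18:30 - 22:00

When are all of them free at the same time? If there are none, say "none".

Zane ∩ Ana: 06:00-10:50, 16:10-17:10, 18:10-22:00.
Zane ∩ Ana ∩ Carol: 06:00-10:50, 16:10-17:10, 18:10-22:00.
Zane ∩ Ana ∩ Carol ∩ Ravi: 06:10-10:50, 18:15-22:00.
Zane ∩ Ana ∩ Carol ∩ Ravi ∩ Xiulan: 06:25-09:15, 10:05-10:50, 18:15-20:15, 21:35-22:00.
Zane ∩ Ana ∩ Carol ∩ Ravi ∩ Xiulan ∩ Divya: 06:35-09:15, 18:30-20:15, 21:35-22:00.

06:35-09:15, 18:30-20:15, 21:35-22:00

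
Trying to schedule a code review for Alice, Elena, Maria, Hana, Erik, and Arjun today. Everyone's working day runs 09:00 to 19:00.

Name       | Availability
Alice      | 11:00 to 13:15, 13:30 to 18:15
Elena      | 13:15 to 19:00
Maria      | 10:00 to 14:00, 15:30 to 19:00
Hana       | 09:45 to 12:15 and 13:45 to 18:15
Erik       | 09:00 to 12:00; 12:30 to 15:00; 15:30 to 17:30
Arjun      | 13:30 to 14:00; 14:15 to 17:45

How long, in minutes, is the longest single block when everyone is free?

Alice ∩ Elena: 13:30-18:15.
Alice ∩ Elena ∩ Maria: 13:30-14:00, 15:30-18:15.
Alice ∩ Elena ∩ Maria ∩ Hana: 13:45-14:00, 15:30-18:15.
Alice ∩ Elena ∩ Maria ∩ Hana ∩ Erik: 13:45-14:00, 15:30-17:30.
Alice ∩ Elena ∩ Maria ∩ Hana ∩ Erik ∩ Arjun: 13:45-14:00, 15:30-17:30.
The longest is 15:30-17:30 at 120 minutes.

120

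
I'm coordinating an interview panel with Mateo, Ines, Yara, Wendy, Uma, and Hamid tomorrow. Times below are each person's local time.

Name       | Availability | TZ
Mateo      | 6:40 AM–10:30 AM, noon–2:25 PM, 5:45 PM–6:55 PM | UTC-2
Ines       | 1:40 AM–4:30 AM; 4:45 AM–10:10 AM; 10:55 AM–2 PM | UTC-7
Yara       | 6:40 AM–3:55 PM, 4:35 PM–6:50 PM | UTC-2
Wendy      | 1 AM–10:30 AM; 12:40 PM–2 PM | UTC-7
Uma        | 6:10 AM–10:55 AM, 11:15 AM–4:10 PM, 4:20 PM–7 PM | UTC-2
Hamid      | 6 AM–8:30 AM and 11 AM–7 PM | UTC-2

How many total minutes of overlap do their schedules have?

320

Mateo in UTC: 08:40-12:30, 14:00-16:25, 19:45-20:55 (add 2h to convert from UTC-2).
Ines in UTC: 08:40-11:30, 11:45-17:10, 17:55-21:00 (add 7h to convert from UTC-7).
Yara in UTC: 08:40-17:55, 18:35-20:50 (add 2h to convert from UTC-2).
Wendy in UTC: 08:00-17:30, 19:40-21:00 (add 7h to convert from UTC-7).
Uma in UTC: 08:10-12:55, 13:15-18:10, 18:20-21:00 (add 2h to convert from UTC-2).
Hamid in UTC: 08:00-10:30, 13:00-21:00 (add 2h to convert from UTC-2).
Mateo ∩ Ines: 08:40-11:30, 11:45-12:30, 14:00-16:25, 19:45-20:55.
Mateo ∩ Ines ∩ Yara: 08:40-11:30, 11:45-12:30, 14:00-16:25, 19:45-20:50.
Mateo ∩ Ines ∩ Yara ∩ Wendy: 08:40-11:30, 11:45-12:30, 14:00-16:25, 19:45-20:50.
Mateo ∩ Ines ∩ Yara ∩ Wendy ∩ Uma: 08:40-11:30, 11:45-12:30, 14:00-16:25, 19:45-20:50.
Mateo ∩ Ines ∩ Yara ∩ Wendy ∩ Uma ∩ Hamid: 08:40-10:30, 14:00-16:25, 19:45-20:50.
Those are the intersection windows.
Summing the common windows: 110 + 145 + 65 = 320 minutes.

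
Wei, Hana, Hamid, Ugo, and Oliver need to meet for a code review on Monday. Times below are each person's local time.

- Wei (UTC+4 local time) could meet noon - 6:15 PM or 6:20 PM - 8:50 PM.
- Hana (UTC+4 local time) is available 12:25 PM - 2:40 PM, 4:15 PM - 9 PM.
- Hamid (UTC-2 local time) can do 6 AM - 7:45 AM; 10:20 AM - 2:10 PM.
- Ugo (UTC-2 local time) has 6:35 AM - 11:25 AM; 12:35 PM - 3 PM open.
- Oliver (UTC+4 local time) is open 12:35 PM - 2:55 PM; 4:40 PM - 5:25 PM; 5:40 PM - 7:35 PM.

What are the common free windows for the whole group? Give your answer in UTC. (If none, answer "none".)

Wei in UTC: 08:00-14:15, 14:20-16:50 (subtract 4h to convert from UTC+4).
Hana in UTC: 08:25-10:40, 12:15-17:00 (subtract 4h to convert from UTC+4).
Hamid in UTC: 08:00-09:45, 12:20-16:10 (add 2h to convert from UTC-2).
Ugo in UTC: 08:35-13:25, 14:35-17:00 (add 2h to convert from UTC-2).
Oliver in UTC: 08:35-10:55, 12:40-13:25, 13:40-15:35 (subtract 4h to convert from UTC+4).
Wei ∩ Hana: 08:25-10:40, 12:15-14:15, 14:20-16:50.
Wei ∩ Hana ∩ Hamid: 08:25-09:45, 12:20-14:15, 14:20-16:10.
Wei ∩ Hana ∩ Hamid ∩ Ugo: 08:35-09:45, 12:20-13:25, 14:35-16:10.
Wei ∩ Hana ∩ Hamid ∩ Ugo ∩ Oliver: 08:35-09:45, 12:40-13:25, 14:35-15:35.

08:35-09:45, 12:40-13:25, 14:35-15:35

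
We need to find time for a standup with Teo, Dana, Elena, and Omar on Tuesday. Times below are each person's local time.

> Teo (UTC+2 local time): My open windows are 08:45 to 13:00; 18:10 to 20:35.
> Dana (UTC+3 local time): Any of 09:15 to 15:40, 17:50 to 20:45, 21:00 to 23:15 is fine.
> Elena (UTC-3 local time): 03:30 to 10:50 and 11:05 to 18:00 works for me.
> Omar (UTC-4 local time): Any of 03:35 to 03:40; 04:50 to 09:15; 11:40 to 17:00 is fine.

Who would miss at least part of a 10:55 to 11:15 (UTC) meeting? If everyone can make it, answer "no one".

Teo

Teo in UTC: 06:45-11:00, 16:10-18:35 (subtract 2h to convert from UTC+2).
Dana in UTC: 06:15-12:40, 14:50-17:45, 18:00-20:15 (subtract 3h to convert from UTC+3).
Elena in UTC: 06:30-13:50, 14:05-21:00 (add 3h to convert from UTC-3).
Omar in UTC: 07:35-07:40, 08:50-13:15, 15:40-21:00 (add 4h to convert from UTC-4).
Teo: not fully free for 10:55-11:15. Dana: free for 10:55-11:15. Elena: free for 10:55-11:15. Omar: free for 10:55-11:15.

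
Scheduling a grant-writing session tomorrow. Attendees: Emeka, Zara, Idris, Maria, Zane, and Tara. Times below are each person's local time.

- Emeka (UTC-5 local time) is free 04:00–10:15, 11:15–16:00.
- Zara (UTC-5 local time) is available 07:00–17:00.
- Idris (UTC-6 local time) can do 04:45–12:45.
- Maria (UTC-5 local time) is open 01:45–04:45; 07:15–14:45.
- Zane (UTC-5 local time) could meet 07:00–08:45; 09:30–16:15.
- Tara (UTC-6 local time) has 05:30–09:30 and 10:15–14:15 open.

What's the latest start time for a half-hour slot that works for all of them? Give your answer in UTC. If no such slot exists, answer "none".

18:15

Emeka in UTC: 09:00-15:15, 16:15-21:00 (add 5h to convert from UTC-5).
Zara in UTC: 12:00-22:00 (add 5h to convert from UTC-5).
Idris in UTC: 10:45-18:45 (add 6h to convert from UTC-6).
Maria in UTC: 06:45-09:45, 12:15-19:45 (add 5h to convert from UTC-5).
Zane in UTC: 12:00-13:45, 14:30-21:15 (add 5h to convert from UTC-5).
Tara in UTC: 11:30-15:30, 16:15-20:15 (add 6h to convert from UTC-6).
Emeka ∩ Zara: 12:00-15:15, 16:15-21:00.
Emeka ∩ Zara ∩ Idris: 12:00-15:15, 16:15-18:45.
Emeka ∩ Zara ∩ Idris ∩ Maria: 12:15-15:15, 16:15-18:45.
Emeka ∩ Zara ∩ Idris ∩ Maria ∩ Zane: 12:15-13:45, 14:30-15:15, 16:15-18:45.
Emeka ∩ Zara ∩ Idris ∩ Maria ∩ Zane ∩ Tara: 12:15-13:45, 14:30-15:15, 16:15-18:45.
The last common window of at least 30 minutes is 16:15-18:45; a 30-minute meeting can start as late as 18:15 and still end by 18:45.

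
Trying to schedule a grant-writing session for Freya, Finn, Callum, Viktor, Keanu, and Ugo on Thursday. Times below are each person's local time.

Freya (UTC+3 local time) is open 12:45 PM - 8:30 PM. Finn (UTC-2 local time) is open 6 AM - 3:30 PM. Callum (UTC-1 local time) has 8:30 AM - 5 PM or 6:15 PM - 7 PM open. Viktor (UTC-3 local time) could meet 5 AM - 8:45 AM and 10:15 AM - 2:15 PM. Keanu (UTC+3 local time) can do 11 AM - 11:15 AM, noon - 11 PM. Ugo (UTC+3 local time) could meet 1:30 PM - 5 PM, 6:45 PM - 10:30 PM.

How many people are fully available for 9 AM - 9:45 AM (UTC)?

3

Freya in UTC: 09:45-17:30 (subtract 3h to convert from UTC+3).
Finn in UTC: 08:00-17:30 (add 2h to convert from UTC-2).
Callum in UTC: 09:30-18:00, 19:15-20:00 (add 1h to convert from UTC-1).
Viktor in UTC: 08:00-11:45, 13:15-17:15 (add 3h to convert from UTC-3).
Keanu in UTC: 08:00-08:15, 09:00-20:00 (subtract 3h to convert from UTC+3).
Ugo in UTC: 10:30-14:00, 15:45-19:30 (subtract 3h to convert from UTC+3).
Finn, Viktor, and Keanu can make the full 09:00-09:45 slot — that's 3.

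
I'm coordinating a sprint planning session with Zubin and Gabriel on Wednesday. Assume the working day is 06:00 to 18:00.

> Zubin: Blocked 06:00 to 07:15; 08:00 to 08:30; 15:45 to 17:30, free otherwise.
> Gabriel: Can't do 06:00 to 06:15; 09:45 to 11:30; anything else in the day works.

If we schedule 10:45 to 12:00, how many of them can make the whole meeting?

Zubin free: 07:15-08:00, 08:30-15:45, 17:30-18:00 (invert busy blocks within the working day).
Gabriel free: 06:15-09:45, 11:30-18:00 (invert busy blocks within the working day).
Zubin can make the full 10:45-12:00 slot — that's 1.

1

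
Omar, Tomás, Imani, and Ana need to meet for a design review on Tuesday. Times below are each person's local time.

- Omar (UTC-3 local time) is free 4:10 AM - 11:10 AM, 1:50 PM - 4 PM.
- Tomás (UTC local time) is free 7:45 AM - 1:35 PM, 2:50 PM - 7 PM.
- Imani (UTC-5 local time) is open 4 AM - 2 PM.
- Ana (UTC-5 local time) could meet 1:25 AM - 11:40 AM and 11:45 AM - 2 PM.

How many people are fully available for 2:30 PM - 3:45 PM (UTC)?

Omar in UTC: 07:10-14:10, 16:50-19:00 (add 3h to convert from UTC-3).
Tomás in UTC: 07:45-13:35, 14:50-19:00.
Imani in UTC: 09:00-19:00 (add 5h to convert from UTC-5).
Ana in UTC: 06:25-16:40, 16:45-19:00 (add 5h to convert from UTC-5).
Imani and Ana can make the full 14:30-15:45 slot — that's 2.

2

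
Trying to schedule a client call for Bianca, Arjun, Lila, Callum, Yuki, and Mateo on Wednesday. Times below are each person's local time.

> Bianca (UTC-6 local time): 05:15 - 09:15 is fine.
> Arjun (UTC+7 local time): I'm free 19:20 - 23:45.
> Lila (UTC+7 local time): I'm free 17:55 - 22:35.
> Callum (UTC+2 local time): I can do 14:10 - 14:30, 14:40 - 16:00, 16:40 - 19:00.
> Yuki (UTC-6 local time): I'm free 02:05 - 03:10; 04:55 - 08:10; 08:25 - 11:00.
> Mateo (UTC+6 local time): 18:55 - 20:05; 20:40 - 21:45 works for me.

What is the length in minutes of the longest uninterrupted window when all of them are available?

Bianca in UTC: 11:15-15:15 (add 6h to convert from UTC-6).
Arjun in UTC: 12:20-16:45 (subtract 7h to convert from UTC+7).
Lila in UTC: 10:55-15:35 (subtract 7h to convert from UTC+7).
Callum in UTC: 12:10-12:30, 12:40-14:00, 14:40-17:00 (subtract 2h to convert from UTC+2).
Yuki in UTC: 08:05-09:10, 10:55-14:10, 14:25-17:00 (add 6h to convert from UTC-6).
Mateo in UTC: 12:55-14:05, 14:40-15:45 (subtract 6h to convert from UTC+6).
Bianca ∩ Arjun: 12:20-15:15.
Bianca ∩ Arjun ∩ Lila: 12:20-15:15.
Bianca ∩ Arjun ∩ Lila ∩ Callum: 12:20-12:30, 12:40-14:00, 14:40-15:15.
Bianca ∩ Arjun ∩ Lila ∩ Callum ∩ Yuki: 12:20-12:30, 12:40-14:00, 14:40-15:15.
Bianca ∩ Arjun ∩ Lila ∩ Callum ∩ Yuki ∩ Mateo: 12:55-14:00, 14:40-15:15.
Those are the intersection windows.
The longest is 12:55-14:00 at 65 minutes.

65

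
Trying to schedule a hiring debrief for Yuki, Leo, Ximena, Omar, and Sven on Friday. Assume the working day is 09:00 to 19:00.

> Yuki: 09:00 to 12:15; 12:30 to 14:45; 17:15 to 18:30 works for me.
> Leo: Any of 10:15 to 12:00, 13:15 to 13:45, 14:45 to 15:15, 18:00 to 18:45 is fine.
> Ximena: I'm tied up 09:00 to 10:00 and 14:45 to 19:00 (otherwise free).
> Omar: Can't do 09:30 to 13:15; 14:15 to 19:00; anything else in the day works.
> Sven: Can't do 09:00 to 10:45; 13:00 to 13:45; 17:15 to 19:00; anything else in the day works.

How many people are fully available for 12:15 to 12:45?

Yuki free: 09:00-12:15, 12:30-14:45, 17:15-18:30.
Leo free: 10:15-12:00, 13:15-13:45, 14:45-15:15, 18:00-18:45.
Ximena free: 10:00-14:45 (invert busy blocks within the working day).
Omar free: 09:00-09:30, 13:15-14:15 (invert busy blocks within the working day).
Sven free: 10:45-13:00, 13:45-17:15 (invert busy blocks within the working day).
Ximena and Sven can make the full 12:15-12:45 slot — that's 2.

2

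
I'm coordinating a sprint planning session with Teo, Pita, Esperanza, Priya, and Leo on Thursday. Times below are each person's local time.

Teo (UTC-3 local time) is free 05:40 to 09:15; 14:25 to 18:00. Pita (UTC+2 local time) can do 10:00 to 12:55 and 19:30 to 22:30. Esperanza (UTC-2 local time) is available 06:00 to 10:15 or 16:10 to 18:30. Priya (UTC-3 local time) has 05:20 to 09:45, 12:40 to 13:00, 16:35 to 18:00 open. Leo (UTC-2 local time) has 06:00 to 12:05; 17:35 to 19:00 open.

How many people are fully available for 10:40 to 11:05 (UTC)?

Teo in UTC: 08:40-12:15, 17:25-21:00 (add 3h to convert from UTC-3).
Pita in UTC: 08:00-10:55, 17:30-20:30 (subtract 2h to convert from UTC+2).
Esperanza in UTC: 08:00-12:15, 18:10-20:30 (add 2h to convert from UTC-2).
Priya in UTC: 08:20-12:45, 15:40-16:00, 19:35-21:00 (add 3h to convert from UTC-3).
Leo in UTC: 08:00-14:05, 19:35-21:00 (add 2h to convert from UTC-2).
Teo, Esperanza, Priya, and Leo can make the full 10:40-11:05 slot — that's 4.

4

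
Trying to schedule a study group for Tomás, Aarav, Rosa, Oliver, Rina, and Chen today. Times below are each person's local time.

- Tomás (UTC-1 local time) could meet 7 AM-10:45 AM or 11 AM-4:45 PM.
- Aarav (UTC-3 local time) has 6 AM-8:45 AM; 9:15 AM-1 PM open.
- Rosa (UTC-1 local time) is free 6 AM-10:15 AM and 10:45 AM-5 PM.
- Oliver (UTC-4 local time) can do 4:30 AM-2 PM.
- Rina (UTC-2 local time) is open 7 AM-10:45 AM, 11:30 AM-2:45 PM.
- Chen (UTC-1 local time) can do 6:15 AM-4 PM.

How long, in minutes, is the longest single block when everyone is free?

150

Tomás in UTC: 08:00-11:45, 12:00-17:45 (add 1h to convert from UTC-1).
Aarav in UTC: 09:00-11:45, 12:15-16:00 (add 3h to convert from UTC-3).
Rosa in UTC: 07:00-11:15, 11:45-18:00 (add 1h to convert from UTC-1).
Oliver in UTC: 08:30-18:00 (add 4h to convert from UTC-4).
Rina in UTC: 09:00-12:45, 13:30-16:45 (add 2h to convert from UTC-2).
Chen in UTC: 07:15-17:00 (add 1h to convert from UTC-1).
Tomás ∩ Aarav: 09:00-11:45, 12:15-16:00.
Tomás ∩ Aarav ∩ Rosa: 09:00-11:15, 12:15-16:00.
Tomás ∩ Aarav ∩ Rosa ∩ Oliver: 09:00-11:15, 12:15-16:00.
Tomás ∩ Aarav ∩ Rosa ∩ Oliver ∩ Rina: 09:00-11:15, 12:15-12:45, 13:30-16:00.
Tomás ∩ Aarav ∩ Rosa ∩ Oliver ∩ Rina ∩ Chen: 09:00-11:15, 12:15-12:45, 13:30-16:00.
Those are the intersection windows.
The longest is 13:30-16:00 at 150 minutes.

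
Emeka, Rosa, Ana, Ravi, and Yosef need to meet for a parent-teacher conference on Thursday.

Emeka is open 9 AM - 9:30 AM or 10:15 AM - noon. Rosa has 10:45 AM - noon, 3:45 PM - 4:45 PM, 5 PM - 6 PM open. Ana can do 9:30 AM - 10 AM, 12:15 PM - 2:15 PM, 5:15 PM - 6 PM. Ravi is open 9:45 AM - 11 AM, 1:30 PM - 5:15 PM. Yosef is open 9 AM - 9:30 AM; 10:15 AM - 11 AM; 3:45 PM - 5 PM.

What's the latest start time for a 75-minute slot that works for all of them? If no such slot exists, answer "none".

none

Emeka ∩ Rosa: 10:45-12:00.
Emeka ∩ Rosa ∩ Ana: ∅.
Emeka ∩ Rosa ∩ Ana ∩ Ravi: ∅.
Emeka ∩ Rosa ∩ Ana ∩ Ravi ∩ Yosef: ∅.
There is no time when everyone is free.
No common window is at least 75 minutes long.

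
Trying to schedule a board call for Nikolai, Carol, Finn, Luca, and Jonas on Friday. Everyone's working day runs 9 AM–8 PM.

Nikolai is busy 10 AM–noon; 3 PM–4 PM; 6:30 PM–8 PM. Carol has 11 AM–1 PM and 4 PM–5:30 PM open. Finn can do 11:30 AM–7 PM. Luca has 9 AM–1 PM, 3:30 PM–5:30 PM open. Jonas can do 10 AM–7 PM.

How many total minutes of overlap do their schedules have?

150

Nikolai free: 09:00-10:00, 12:00-15:00, 16:00-18:30 (invert busy blocks within the working day).
Carol free: 11:00-13:00, 16:00-17:30.
Finn free: 11:30-19:00.
Luca free: 09:00-13:00, 15:30-17:30.
Jonas free: 10:00-19:00.
Nikolai ∩ Carol: 12:00-13:00, 16:00-17:30.
Nikolai ∩ Carol ∩ Finn: 12:00-13:00, 16:00-17:30.
Nikolai ∩ Carol ∩ Finn ∩ Luca: 12:00-13:00, 16:00-17:30.
Nikolai ∩ Carol ∩ Finn ∩ Luca ∩ Jonas: 12:00-13:00, 16:00-17:30.
Summing the common windows: 60 + 90 = 150 minutes.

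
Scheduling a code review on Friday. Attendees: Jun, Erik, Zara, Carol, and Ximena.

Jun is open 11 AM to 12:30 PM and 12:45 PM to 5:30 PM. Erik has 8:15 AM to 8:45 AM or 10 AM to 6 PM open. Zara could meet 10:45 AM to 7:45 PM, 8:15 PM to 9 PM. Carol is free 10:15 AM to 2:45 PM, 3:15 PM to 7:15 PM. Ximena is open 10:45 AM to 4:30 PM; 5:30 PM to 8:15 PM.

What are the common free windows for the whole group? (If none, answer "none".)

Jun ∩ Erik: 11:00-12:30, 12:45-17:30.
Jun ∩ Erik ∩ Zara: 11:00-12:30, 12:45-17:30.
Jun ∩ Erik ∩ Zara ∩ Carol: 11:00-12:30, 12:45-14:45, 15:15-17:30.
Jun ∩ Erik ∩ Zara ∩ Carol ∩ Ximena: 11:00-12:30, 12:45-14:45, 15:15-16:30.

11:00-12:30, 12:45-14:45, 15:15-16:30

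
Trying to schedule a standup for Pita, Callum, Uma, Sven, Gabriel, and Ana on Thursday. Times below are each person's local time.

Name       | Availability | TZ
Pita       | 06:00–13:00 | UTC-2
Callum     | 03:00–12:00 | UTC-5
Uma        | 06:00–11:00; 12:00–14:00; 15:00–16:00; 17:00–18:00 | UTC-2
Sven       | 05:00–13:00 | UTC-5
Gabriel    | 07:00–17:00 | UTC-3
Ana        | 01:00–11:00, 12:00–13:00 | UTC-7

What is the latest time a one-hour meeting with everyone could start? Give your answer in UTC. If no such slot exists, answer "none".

Pita in UTC: 08:00-15:00 (add 2h to convert from UTC-2).
Callum in UTC: 08:00-17:00 (add 5h to convert from UTC-5).
Uma in UTC: 08:00-13:00, 14:00-16:00, 17:00-18:00, 19:00-20:00 (add 2h to convert from UTC-2).
Sven in UTC: 10:00-18:00 (add 5h to convert from UTC-5).
Gabriel in UTC: 10:00-20:00 (add 3h to convert from UTC-3).
Ana in UTC: 08:00-18:00, 19:00-20:00 (add 7h to convert from UTC-7).
Pita ∩ Callum: 08:00-15:00.
Pita ∩ Callum ∩ Uma: 08:00-13:00, 14:00-15:00.
Pita ∩ Callum ∩ Uma ∩ Sven: 10:00-13:00, 14:00-15:00.
Pita ∩ Callum ∩ Uma ∩ Sven ∩ Gabriel: 10:00-13:00, 14:00-15:00.
Pita ∩ Callum ∩ Uma ∩ Sven ∩ Gabriel ∩ Ana: 10:00-13:00, 14:00-15:00.
The last common window of at least 60 minutes is 14:00-15:00; a 60-minute meeting can start as late as 14:00 and still end by 15:00.

14:00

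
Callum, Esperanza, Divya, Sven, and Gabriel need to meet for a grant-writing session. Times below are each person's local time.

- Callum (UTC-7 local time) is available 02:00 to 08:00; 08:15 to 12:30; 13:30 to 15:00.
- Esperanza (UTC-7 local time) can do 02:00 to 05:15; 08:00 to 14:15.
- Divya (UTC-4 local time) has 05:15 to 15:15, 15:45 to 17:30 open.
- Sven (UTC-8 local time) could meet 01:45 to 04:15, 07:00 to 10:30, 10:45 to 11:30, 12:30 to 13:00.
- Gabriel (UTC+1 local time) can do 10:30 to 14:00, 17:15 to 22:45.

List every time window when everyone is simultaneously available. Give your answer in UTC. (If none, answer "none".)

Callum in UTC: 09:00-15:00, 15:15-19:30, 20:30-22:00 (add 7h to convert from UTC-7).
Esperanza in UTC: 09:00-12:15, 15:00-21:15 (add 7h to convert from UTC-7).
Divya in UTC: 09:15-19:15, 19:45-21:30 (add 4h to convert from UTC-4).
Sven in UTC: 09:45-12:15, 15:00-18:30, 18:45-19:30, 20:30-21:00 (add 8h to convert from UTC-8).
Gabriel in UTC: 09:30-13:00, 16:15-21:45 (subtract 1h to convert from UTC+1).
Callum ∩ Esperanza: 09:00-12:15, 15:15-19:30, 20:30-21:15.
Callum ∩ Esperanza ∩ Divya: 09:15-12:15, 15:15-19:15, 20:30-21:15.
Callum ∩ Esperanza ∩ Divya ∩ Sven: 09:45-12:15, 15:15-18:30, 18:45-19:15, 20:30-21:00.
Callum ∩ Esperanza ∩ Divya ∩ Sven ∩ Gabriel: 09:45-12:15, 16:15-18:30, 18:45-19:15, 20:30-21:00.
So the common availability across everyone is 09:45-12:15, 16:15-18:30, 18:45-19:15, 20:30-21:00.

09:45-12:15, 16:15-18:30, 18:45-19:15, 20:30-21:00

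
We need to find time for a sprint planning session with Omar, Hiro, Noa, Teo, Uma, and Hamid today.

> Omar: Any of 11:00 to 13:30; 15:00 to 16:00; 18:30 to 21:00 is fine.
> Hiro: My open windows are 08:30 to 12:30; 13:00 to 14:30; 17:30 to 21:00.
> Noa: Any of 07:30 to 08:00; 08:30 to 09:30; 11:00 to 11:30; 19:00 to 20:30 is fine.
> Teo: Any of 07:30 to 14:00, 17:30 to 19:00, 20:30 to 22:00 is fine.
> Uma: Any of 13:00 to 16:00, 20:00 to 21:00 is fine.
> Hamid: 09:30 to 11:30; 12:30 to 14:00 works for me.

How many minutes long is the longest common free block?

Omar ∩ Hiro: 11:00-12:30, 13:00-13:30, 18:30-21:00.
Omar ∩ Hiro ∩ Noa: 11:00-11:30, 19:00-20:30.
Omar ∩ Hiro ∩ Noa ∩ Teo: 11:00-11:30.
Omar ∩ Hiro ∩ Noa ∩ Teo ∩ Uma: ∅.
Omar ∩ Hiro ∩ Noa ∩ Teo ∩ Uma ∩ Hamid: ∅.
There is no time when everyone is free.
No common window exists, so the longest block is 0 minutes.

0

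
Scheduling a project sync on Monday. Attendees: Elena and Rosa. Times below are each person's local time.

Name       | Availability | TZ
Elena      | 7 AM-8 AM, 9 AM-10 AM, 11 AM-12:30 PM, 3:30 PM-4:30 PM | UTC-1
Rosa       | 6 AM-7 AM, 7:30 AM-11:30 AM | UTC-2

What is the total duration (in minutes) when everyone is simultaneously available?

210

Elena in UTC: 08:00-09:00, 10:00-11:00, 12:00-13:30, 16:30-17:30 (add 1h to convert from UTC-1).
Rosa in UTC: 08:00-09:00, 09:30-13:30 (add 2h to convert from UTC-2).
Elena ∩ Rosa: 08:00-09:00, 10:00-11:00, 12:00-13:30.
Summing the common windows: 60 + 60 + 90 = 210 minutes.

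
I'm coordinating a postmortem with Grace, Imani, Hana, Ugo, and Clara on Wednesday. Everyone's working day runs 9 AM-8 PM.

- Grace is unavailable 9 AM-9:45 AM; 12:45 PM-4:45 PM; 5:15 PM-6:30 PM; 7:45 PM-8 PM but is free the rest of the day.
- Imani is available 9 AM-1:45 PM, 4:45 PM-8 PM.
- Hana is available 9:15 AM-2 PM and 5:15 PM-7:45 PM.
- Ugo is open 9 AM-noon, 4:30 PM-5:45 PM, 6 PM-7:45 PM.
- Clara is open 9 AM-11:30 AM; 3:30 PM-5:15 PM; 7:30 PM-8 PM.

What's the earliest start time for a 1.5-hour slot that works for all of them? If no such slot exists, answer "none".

Grace free: 09:45-12:45, 16:45-17:15, 18:30-19:45 (invert busy blocks within the working day).
Imani free: 09:00-13:45, 16:45-20:00.
Hana free: 09:15-14:00, 17:15-19:45.
Ugo free: 09:00-12:00, 16:30-17:45, 18:00-19:45.
Clara free: 09:00-11:30, 15:30-17:15, 19:30-20:00.
Grace ∩ Imani: 09:45-12:45, 16:45-17:15, 18:30-19:45.
Grace ∩ Imani ∩ Hana: 09:45-12:45, 18:30-19:45.
Grace ∩ Imani ∩ Hana ∩ Ugo: 09:45-12:00, 18:30-19:45.
Grace ∩ Imani ∩ Hana ∩ Ugo ∩ Clara: 09:45-11:30, 19:30-19:45.
The first common window of at least 90 minutes is 09:45-11:30, so the earliest start is 09:45.

09:45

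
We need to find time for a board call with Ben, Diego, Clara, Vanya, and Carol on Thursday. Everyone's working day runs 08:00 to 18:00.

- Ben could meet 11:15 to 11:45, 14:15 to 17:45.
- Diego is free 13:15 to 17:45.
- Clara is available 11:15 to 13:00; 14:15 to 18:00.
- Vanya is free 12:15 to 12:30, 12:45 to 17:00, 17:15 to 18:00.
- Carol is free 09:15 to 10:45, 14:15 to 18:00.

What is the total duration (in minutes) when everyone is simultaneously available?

195

Ben ∩ Diego: 14:15-17:45.
Ben ∩ Diego ∩ Clara: 14:15-17:45.
Ben ∩ Diego ∩ Clara ∩ Vanya: 14:15-17:00, 17:15-17:45.
Ben ∩ Diego ∩ Clara ∩ Vanya ∩ Carol: 14:15-17:00, 17:15-17:45.
So the common availability across everyone is 14:15-17:00, 17:15-17:45.
Summing the common windows: 165 + 30 = 195 minutes.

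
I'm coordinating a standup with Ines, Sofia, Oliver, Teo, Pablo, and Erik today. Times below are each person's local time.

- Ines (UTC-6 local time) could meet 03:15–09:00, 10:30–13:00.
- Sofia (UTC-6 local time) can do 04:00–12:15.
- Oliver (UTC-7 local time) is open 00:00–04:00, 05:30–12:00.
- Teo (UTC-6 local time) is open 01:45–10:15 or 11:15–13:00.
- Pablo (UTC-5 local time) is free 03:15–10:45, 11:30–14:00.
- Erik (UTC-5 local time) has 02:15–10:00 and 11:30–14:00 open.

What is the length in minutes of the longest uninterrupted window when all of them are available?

150

Ines in UTC: 09:15-15:00, 16:30-19:00 (add 6h to convert from UTC-6).
Sofia in UTC: 10:00-18:15 (add 6h to convert from UTC-6).
Oliver in UTC: 07:00-11:00, 12:30-19:00 (add 7h to convert from UTC-7).
Teo in UTC: 07:45-16:15, 17:15-19:00 (add 6h to convert from UTC-6).
Pablo in UTC: 08:15-15:45, 16:30-19:00 (add 5h to convert from UTC-5).
Erik in UTC: 07:15-15:00, 16:30-19:00 (add 5h to convert from UTC-5).
Ines ∩ Sofia: 10:00-15:00, 16:30-18:15.
Ines ∩ Sofia ∩ Oliver: 10:00-11:00, 12:30-15:00, 16:30-18:15.
Ines ∩ Sofia ∩ Oliver ∩ Teo: 10:00-11:00, 12:30-15:00, 17:15-18:15.
Ines ∩ Sofia ∩ Oliver ∩ Teo ∩ Pablo: 10:00-11:00, 12:30-15:00, 17:15-18:15.
Ines ∩ Sofia ∩ Oliver ∩ Teo ∩ Pablo ∩ Erik: 10:00-11:00, 12:30-15:00, 17:15-18:15.
The longest is 12:30-15:00 at 150 minutes.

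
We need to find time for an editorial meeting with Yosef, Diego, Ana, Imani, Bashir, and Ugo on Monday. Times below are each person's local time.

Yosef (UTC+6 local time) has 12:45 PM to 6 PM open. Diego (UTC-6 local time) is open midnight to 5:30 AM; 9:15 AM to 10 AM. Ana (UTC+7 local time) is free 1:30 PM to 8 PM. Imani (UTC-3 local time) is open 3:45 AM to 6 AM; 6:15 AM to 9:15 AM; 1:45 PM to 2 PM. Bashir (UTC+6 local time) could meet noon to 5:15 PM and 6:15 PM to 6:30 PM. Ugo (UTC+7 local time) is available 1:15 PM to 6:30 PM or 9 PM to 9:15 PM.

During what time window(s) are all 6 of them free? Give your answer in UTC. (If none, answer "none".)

Yosef in UTC: 06:45-12:00 (subtract 6h to convert from UTC+6).
Diego in UTC: 06:00-11:30, 15:15-16:00 (add 6h to convert from UTC-6).
Ana in UTC: 06:30-13:00 (subtract 7h to convert from UTC+7).
Imani in UTC: 06:45-09:00, 09:15-12:15, 16:45-17:00 (add 3h to convert from UTC-3).
Bashir in UTC: 06:00-11:15, 12:15-12:30 (subtract 6h to convert from UTC+6).
Ugo in UTC: 06:15-11:30, 14:00-14:15 (subtract 7h to convert from UTC+7).
Yosef ∩ Diego: 06:45-11:30.
Yosef ∩ Diego ∩ Ana: 06:45-11:30.
Yosef ∩ Diego ∩ Ana ∩ Imani: 06:45-09:00, 09:15-11:30.
Yosef ∩ Diego ∩ Ana ∩ Imani ∩ Bashir: 06:45-09:00, 09:15-11:15.
Yosef ∩ Diego ∩ Ana ∩ Imani ∩ Bashir ∩ Ugo: 06:45-09:00, 09:15-11:15.
So the common availability across everyone is 06:45-09:00, 09:15-11:15.

06:45-09:00, 09:15-11:15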